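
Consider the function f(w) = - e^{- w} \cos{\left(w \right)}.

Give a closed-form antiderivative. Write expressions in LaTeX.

An antiderivative F(w) passes only if d/dw[F] lands on f(w) exactly.
Check: d/dw[\frac{\left(- \sin{\left(w \right)} + \cos{\left(w \right)}\right) e^{- w}}{2}] = - e^{- w} \cos{\left(w \right)} = f(w).

An antiderivative is F(w) = \frac{\left(- \sin{\left(w \right)} + \cos{\left(w \right)}\right) e^{- w}}{2}.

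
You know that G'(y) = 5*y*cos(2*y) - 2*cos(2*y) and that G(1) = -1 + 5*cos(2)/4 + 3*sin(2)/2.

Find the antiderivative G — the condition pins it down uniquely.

Integrate term by term and add the pieces.
A general antiderivative is 5*y*sin(2*y)/2 - sin(2*y) + 5*cos(2*y)/4 + C.
The condition gives C = -1 + 5*cos(2)/4 + 3*sin(2)/2 - (5*cos(2)/4 + 3*sin(2)/2) = -1.
So G(y) = 5*y*sin(2*y)/2 - sin(2*y) + 5*cos(2*y)/4 - 1.
Check: d/dy[5*y*sin(2*y)/2 - sin(2*y) + 5*cos(2*y)/4 - 1] = 5*y*cos(2*y) - 2*cos(2*y) = G'(y).

G(y) = 5*y*sin(2*y)/2 - sin(2*y) + 5*cos(2*y)/4 - 1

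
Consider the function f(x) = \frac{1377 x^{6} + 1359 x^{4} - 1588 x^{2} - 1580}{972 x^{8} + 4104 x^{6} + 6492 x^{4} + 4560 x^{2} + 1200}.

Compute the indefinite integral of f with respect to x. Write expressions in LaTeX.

F(x) = - \frac{5 x}{12 x^{2} + 12} - \frac{3 x}{3 x^{2} + \frac{10}{3}} + C

Whatever form F(x) takes, F'(x) = f(x) is non-negotiable.
Check: d/dx[- \frac{5 x}{12 x^{2} + 12} - \frac{3 x}{3 x^{2} + \frac{10}{3}}] = \frac{1377 x^{6} + 1359 x^{4} - 1588 x^{2} - 1580}{972 x^{8} + 4104 x^{6} + 6492 x^{4} + 4560 x^{2} + 1200} = f(x).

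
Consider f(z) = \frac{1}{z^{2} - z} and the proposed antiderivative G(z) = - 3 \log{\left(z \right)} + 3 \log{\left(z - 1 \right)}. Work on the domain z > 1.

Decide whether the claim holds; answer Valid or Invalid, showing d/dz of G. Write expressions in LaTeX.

d/dz[G] = \frac{3}{z^{2} - z}
d/dz[G] - f(z) = \frac{2}{z^{2} - z} != 0.

Invalid: d/dz[G] - f = \frac{2}{z^{2} - z}, which is not 0.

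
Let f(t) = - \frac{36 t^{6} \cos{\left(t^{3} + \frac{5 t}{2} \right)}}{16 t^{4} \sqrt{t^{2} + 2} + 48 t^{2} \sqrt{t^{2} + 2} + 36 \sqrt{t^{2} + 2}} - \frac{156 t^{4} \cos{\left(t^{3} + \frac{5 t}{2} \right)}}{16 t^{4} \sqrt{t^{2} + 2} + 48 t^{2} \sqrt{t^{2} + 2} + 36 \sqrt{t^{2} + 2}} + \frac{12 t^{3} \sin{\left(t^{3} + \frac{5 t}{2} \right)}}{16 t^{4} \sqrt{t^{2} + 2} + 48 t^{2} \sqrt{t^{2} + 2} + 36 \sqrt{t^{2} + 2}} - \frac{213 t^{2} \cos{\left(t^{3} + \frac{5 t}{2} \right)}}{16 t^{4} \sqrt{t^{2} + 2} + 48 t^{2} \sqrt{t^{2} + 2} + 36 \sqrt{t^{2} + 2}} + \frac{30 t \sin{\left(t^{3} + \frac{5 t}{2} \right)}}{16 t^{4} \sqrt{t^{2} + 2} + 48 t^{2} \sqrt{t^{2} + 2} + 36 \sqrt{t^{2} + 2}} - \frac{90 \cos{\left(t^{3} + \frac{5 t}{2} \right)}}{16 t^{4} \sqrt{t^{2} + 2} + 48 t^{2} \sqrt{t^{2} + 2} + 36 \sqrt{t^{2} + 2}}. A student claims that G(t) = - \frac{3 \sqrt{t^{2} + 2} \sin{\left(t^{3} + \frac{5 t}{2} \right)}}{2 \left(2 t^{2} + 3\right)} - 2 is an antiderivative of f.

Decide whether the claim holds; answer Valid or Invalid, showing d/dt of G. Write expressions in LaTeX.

d/dt[G] = \frac{- 36 t^{6} \cos{\left(t^{3} + \frac{5 t}{2} \right)} - 156 t^{4} \cos{\left(t^{3} + \frac{5 t}{2} \right)} + 12 t^{3} \sin{\left(t^{3} + \frac{5 t}{2} \right)} - 213 t^{2} \cos{\left(t^{3} + \frac{5 t}{2} \right)} + 30 t \sin{\left(t^{3} + \frac{5 t}{2} \right)} - 90 \cos{\left(t^{3} + \frac{5 t}{2} \right)}}{16 t^{4} \sqrt{t^{2} + 2} + 48 t^{2} \sqrt{t^{2} + 2} + 36 \sqrt{t^{2} + 2}}
This equals f(t) exactly, so the claim holds.

Valid: G'(t) = f(t).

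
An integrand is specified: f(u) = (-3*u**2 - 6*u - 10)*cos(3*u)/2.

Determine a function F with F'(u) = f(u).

An antiderivative is F(u) = (-9*u**2*sin(3*u) - 18*u*sin(3*u) - 6*u*cos(3*u) - 28*sin(3*u) - 6*cos(3*u))/18.

Differentiate the proposed F(u) back; it has to land on f(u) exactly.
Check: d/du[(-9*u**2*sin(3*u) - 18*u*sin(3*u) - 6*u*cos(3*u) - 28*sin(3*u) - 6*cos(3*u))/18] = -3*u**2*cos(3*u)/2 - 3*u*cos(3*u) - 5*cos(3*u), which equals f(u).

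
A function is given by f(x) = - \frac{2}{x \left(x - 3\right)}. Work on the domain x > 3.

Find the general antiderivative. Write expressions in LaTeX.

F(x) = \frac{2 \log{\left(x \right)}}{3} - \frac{2 \log{\left(x - 3 \right)}}{3} + C

Factor the denominator (x \left(x - 3\right)) and decompose: f = - \frac{2}{3 \left(x - 3\right)} + \frac{2}{3 x}; each piece integrates to a log, atan, or power term.
Check: d/dx[\frac{2 \log{\left(x \right)}}{3} - \frac{2 \log{\left(x - 3 \right)}}{3}] = - \frac{2}{x^{2} - 3 x}, which equals f(x).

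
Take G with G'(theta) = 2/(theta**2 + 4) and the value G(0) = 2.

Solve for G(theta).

A candidate passes only if d/dtheta[G] lands on the given G'(theta) exactly.
A general antiderivative is atan(theta/2) + C.
The condition gives C = 2 - (0) = 2.
So G(theta) = atan(theta/2) + 2.
Check: d/dtheta[atan(theta/2) + 2] = 2/(theta**2 + 4) = G'(theta).

G(theta) = atan(theta/2) + 2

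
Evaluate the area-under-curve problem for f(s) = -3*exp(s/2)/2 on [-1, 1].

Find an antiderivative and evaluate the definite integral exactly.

Antiderivative: F(s) = -3*exp(s/2); value = -3*exp(1/2) + 3*exp(-1/2)

Whatever form F(s) takes, F'(s) = f(s) is non-negotiable.
F(s) = -3*exp(s/2) is an antiderivative of f.
Check: d/ds[-3*exp(s/2)] = -3*exp(s/2)/2 = f(s).
F(1) = -3*exp(1/2); F(-1) = -3*exp(-1/2).
Integral = F(1) - F(-1) = -3*exp(1/2) + 3*exp(-1/2).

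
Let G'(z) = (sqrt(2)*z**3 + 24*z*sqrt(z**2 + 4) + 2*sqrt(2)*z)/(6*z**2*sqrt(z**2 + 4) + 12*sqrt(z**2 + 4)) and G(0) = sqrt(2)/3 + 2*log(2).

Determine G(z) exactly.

G(z) = sqrt(z**2/2 + 2)/3 + 2*log(z**2 + 2)

Check a candidate G(z) by differentiating: d/dz[G] must match the given G'(z).
A general antiderivative is sqrt(z**2/2 + 2)/3 + 2*log(z**2 + 2) + C.
The condition gives C = sqrt(2)/3 + 2*log(2) - (sqrt(2)/3 + 2*log(2)) = 0.
So G(z) = sqrt(z**2/2 + 2)/3 + 2*log(z**2 + 2).
Check: d/dz[sqrt(z**2/2 + 2)/3 + 2*log(z**2 + 2)] = (sqrt(2)*z**3 + 24*z*sqrt(z**2 + 4) + 2*sqrt(2)*z)/(6*z**2*sqrt(z**2 + 4) + 12*sqrt(z**2 + 4)) = G'(z).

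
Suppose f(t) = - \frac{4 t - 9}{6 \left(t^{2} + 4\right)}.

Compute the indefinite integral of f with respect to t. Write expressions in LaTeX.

F(t) = \frac{- 4 \log{\left(t^{2} + 4 \right)} + 9 \operatorname{atan}{\left(\frac{t}{2} \right)}}{12} + C

Whatever form F(t) takes, F'(t) = f(t) is non-negotiable.
Check: d/dt[\frac{- 4 \log{\left(t^{2} + 4 \right)} + 9 \operatorname{atan}{\left(\frac{t}{2} \right)}}{12}] = \frac{9 - 4 t}{6 t^{2} + 24}, which equals f(t).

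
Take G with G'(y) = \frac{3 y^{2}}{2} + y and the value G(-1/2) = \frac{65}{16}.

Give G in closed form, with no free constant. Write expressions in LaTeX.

G(y) = \frac{y^{3} + y^{2} + 8}{2}

Integrate term by term and add the pieces.
A general antiderivative is \frac{y^{3}}{2} + \frac{y^{2}}{2} + 4 + C.
The condition gives C = \frac{65}{16} - (\frac{65}{16}) = 0.
So G(y) = \frac{y^{3} + y^{2} + 8}{2}.
Check: d/dy[\frac{y^{3} + y^{2} + 8}{2}] = \frac{3 y^{2}}{2} + y = G'(y).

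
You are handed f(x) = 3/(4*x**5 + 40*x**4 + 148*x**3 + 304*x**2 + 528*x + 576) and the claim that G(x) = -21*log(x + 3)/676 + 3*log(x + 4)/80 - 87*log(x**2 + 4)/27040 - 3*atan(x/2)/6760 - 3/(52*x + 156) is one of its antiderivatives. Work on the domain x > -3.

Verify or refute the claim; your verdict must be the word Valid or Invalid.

Valid - differentiating G returns exactly f.

d/dx[G] = 3/(4*x**5 + 40*x**4 + 148*x**3 + 304*x**2 + 528*x + 576)
This equals f(x) exactly, so the claim holds.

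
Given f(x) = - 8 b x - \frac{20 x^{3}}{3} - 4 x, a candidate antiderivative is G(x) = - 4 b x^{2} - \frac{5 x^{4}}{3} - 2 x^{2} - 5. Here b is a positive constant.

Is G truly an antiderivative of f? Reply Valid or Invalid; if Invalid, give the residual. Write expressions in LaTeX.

d/dx[G] = - 8 b x - \frac{20 x^{3}}{3} - 4 x
This equals f(x) exactly, so the claim holds.

Valid - the claim checks out under differentiation.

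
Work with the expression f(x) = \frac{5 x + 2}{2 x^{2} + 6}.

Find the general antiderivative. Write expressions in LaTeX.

A candidate is checked by its d/dx: the result must match f(x).
Check: d/dx[\frac{5 \log{\left(x^{2} + 3 \right)}}{4} + \frac{\sqrt{3} \operatorname{atan}{\left(\frac{\sqrt{3} x}{3} \right)}}{3}] = \frac{5 x + 2}{2 x^{2} + 6} = f(x).

F(x) = \frac{5 \log{\left(x^{2} + 3 \right)}}{4} + \frac{\sqrt{3} \operatorname{atan}{\left(\frac{\sqrt{3} x}{3} \right)}}{3} + C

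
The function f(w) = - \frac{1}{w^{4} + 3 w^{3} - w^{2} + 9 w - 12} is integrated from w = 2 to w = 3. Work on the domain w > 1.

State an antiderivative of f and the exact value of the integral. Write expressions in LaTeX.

Antiderivative: F(w) = \frac{- 114 \log{\left(w - 1 \right)} + 24 \log{\left(w + 4 \right)} + 45 \log{\left(w^{2} + 3 \right)} + 70 \sqrt{3} \operatorname{atan}{\left(\frac{\sqrt{3} w}{3} \right)}}{2280}; value = - \frac{7 \sqrt{3} \operatorname{atan}{\left(\frac{2 \sqrt{3}}{3} \right)}}{228} - \frac{\log{\left(2 \right)}}{20} - \frac{\log{\left(6 \right)}}{95} - \frac{7 \log{\left(7 \right)}}{760} + \frac{3 \log{\left(12 \right)}}{152} + \frac{7 \sqrt{3} \pi}{684}

The denominator factors as \left(w - 1\right) \left(w + 4\right) \left(w^{2} + 3\right); partial fractions split f into directly integrable pieces: \frac{3 w + 7}{76 \left(w^{2} + 3\right)} + \frac{1}{95 \left(w + 4\right)} - \frac{1}{20 \left(w - 1\right)}.
F(w) = \frac{- 114 \log{\left(w - 1 \right)} + 24 \log{\left(w + 4 \right)} + 45 \log{\left(w^{2} + 3 \right)} + 70 \sqrt{3} \operatorname{atan}{\left(\frac{\sqrt{3} w}{3} \right)}}{2280} is an antiderivative of f.
Check: d/dw[\frac{- 114 \log{\left(w - 1 \right)} + 24 \log{\left(w + 4 \right)} + 45 \log{\left(w^{2} + 3 \right)} + 70 \sqrt{3} \operatorname{atan}{\left(\frac{\sqrt{3} w}{3} \right)}}{2280}] = - \frac{1}{w^{4} + 3 w^{3} - w^{2} + 9 w - 12} = f(w).
F(3) = - \frac{\log{\left(2 \right)}}{20} + \frac{\log{\left(7 \right)}}{95} + \frac{3 \log{\left(12 \right)}}{152} + \frac{7 \sqrt{3} \pi}{684}; F(2) = \frac{\log{\left(6 \right)}}{95} + \frac{3 \log{\left(7 \right)}}{152} + \frac{7 \sqrt{3} \operatorname{atan}{\left(\frac{2 \sqrt{3}}{3} \right)}}{228}.
Integral = F(3) - F(2) = - \frac{7 \sqrt{3} \operatorname{atan}{\left(\frac{2 \sqrt{3}}{3} \right)}}{228} - \frac{\log{\left(2 \right)}}{20} - \frac{\log{\left(6 \right)}}{95} - \frac{7 \log{\left(7 \right)}}{760} + \frac{3 \log{\left(12 \right)}}{152} + \frac{7 \sqrt{3} \pi}{684}.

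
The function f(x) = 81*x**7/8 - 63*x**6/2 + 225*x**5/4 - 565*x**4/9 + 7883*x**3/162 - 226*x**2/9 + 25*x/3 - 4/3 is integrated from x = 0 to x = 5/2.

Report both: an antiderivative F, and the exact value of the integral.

Antiderivative: F(x) = (3*x**2/2 - 4*x/3 + 1)**4/4; value = 815398945/1327104

The substitution u = 3*x**2/2 - 4*x/3 + 1 works: f is exactly (dF/du)*(du/dx) for that inner function.
F(x) = (3*x**2/2 - 4*x/3 + 1)**4/4 is an antiderivative of f.
Check: d/dx[(3*x**2/2 - 4*x/3 + 1)**4/4] = 81*x**7/8 - 63*x**6/2 + 225*x**5/4 - 565*x**4/9 + 7883*x**3/162 - 226*x**2/9 + 25*x/3 - 4/3 = f(x).
F(5/2) = 815730721/1327104; F(0) = 1/4.
Integral = F(5/2) - F(0) = 815398945/1327104.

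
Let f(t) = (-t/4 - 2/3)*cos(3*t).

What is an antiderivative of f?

An antiderivative is F(t) = -t*sin(3*t)/12 - 2*sin(3*t)/9 - cos(3*t)/36.

Differentiate the proposed F(t) back; it has to land on f(t) exactly.
Check: d/dt[-t*sin(3*t)/12 - 2*sin(3*t)/9 - cos(3*t)/36] = -t*cos(3*t)/4 - 2*cos(3*t)/3, which equals f(t).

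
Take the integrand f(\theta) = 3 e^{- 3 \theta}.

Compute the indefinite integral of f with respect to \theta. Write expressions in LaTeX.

An antiderivative F(\theta) passes only if d/d\theta[F] lands on f(\theta) exactly.
Check: d/d\theta[- e^{- 3 \theta}] = 3 e^{- 3 \theta} = f(\theta).

F(\theta) = - e^{- 3 \theta} + C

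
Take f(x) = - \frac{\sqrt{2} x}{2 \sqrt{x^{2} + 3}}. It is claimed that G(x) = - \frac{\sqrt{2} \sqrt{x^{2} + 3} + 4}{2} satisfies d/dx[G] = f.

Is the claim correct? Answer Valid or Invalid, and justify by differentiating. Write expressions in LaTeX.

d/dx[G] = - \frac{\sqrt{2} x}{2 \sqrt{x^{2} + 3}}
This equals f(x) exactly, so the claim holds.

Valid - the claim checks out under differentiation.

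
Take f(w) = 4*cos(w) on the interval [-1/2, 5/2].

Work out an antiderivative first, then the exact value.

A candidate is checked by its d/dw: the result must match f(w).
F(w) = 4*sin(w) is an antiderivative of f.
Check: d/dw[4*sin(w)] = 4*cos(w) = f(w).
F(5/2) = 4*sin(5/2); F(-1/2) = -4*sin(1/2).
Integral = F(5/2) - F(-1/2) = 4*sin(1/2) + 4*sin(5/2).

Antiderivative: F(w) = 4*sin(w); value = 4*sin(1/2) + 4*sin(5/2)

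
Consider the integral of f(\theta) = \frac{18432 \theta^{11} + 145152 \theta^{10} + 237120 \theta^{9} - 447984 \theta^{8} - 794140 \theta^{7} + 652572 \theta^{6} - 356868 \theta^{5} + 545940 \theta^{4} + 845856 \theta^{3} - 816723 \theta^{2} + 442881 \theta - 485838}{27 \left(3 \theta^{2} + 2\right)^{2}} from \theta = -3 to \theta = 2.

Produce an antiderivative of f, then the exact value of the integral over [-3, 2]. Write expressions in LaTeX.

Differentiate the proposed F(\theta) back; it has to land on f(\theta) exactly.
F(\theta) = \frac{162 \theta + 2 \left(3 \theta^{2} + 2\right) \left(- 4 \theta^{2} - 9 \theta + 15\right)^{4} - 27}{54 \left(3 \theta^{2} + 2\right)} is an antiderivative of f.
Check: d/d\theta[\frac{162 \theta + 2 \left(3 \theta^{2} + 2\right) \left(- 4 \theta^{2} - 9 \theta + 15\right)^{4} - 27}{54 \left(3 \theta^{2} + 2\right)}] = \frac{18432 \theta^{11} + 145152 \theta^{10} + 237120 \theta^{9} - 447984 \theta^{8} - 794140 \theta^{7} + 652572 \theta^{6} - 356868 \theta^{5} + 545940 \theta^{4} + 845856 \theta^{3} - 816723 \theta^{2} + 442881 \theta - 485838}{243 \theta^{4} + 324 \theta^{2} + 108}, which equals f(\theta).
F(2) = \frac{3649285}{756}; F(-3) = \frac{2765}{58}.
Integral = F(2) - F(-3) = \frac{104784095}{21924}.

Antiderivative: F(\theta) = \frac{162 \theta + 2 \left(3 \theta^{2} + 2\right) \left(- 4 \theta^{2} - 9 \theta + 15\right)^{4} - 27}{54 \left(3 \theta^{2} + 2\right)}; value = \frac{104784095}{21924}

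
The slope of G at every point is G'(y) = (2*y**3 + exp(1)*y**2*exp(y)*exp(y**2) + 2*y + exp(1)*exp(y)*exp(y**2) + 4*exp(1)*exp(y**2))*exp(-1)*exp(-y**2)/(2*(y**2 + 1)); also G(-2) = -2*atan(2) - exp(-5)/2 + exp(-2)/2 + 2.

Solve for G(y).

G(y) = exp(y)/2 - exp(-y**2 - 1)/2 + 2*atan(y) + 2

A candidate passes only if d/dy[G] lands on the given G'(y) exactly.
A general antiderivative is exp(y)/2 - exp(-y**2 - 1)/2 + 2*atan(y) + C.
The condition gives C = -2*atan(2) - exp(-5)/2 + exp(-2)/2 + 2 - (-2*atan(2) - exp(-5)/2 + exp(-2)/2) = 2.
So G(y) = exp(y)/2 - exp(-y**2 - 1)/2 + 2*atan(y) + 2.
Check: d/dy[exp(y)/2 - exp(-y**2 - 1)/2 + 2*atan(y) + 2] = (2*y**3 + exp(1)*y**2*exp(y)*exp(y**2) + 2*y + exp(1)*exp(y)*exp(y**2) + 4*exp(1)*exp(y**2))/(2*exp(1)*y**2*exp(y**2) + 2*exp(1)*exp(y**2)), which equals G'(y).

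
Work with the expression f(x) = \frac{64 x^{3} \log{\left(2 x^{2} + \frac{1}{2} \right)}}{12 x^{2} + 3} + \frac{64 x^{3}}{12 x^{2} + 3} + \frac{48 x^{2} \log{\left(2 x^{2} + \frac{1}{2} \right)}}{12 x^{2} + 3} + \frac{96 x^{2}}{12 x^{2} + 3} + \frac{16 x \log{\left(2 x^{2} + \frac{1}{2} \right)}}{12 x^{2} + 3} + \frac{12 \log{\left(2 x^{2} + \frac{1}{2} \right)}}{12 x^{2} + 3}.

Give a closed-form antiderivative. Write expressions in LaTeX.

Recognize the product-rule pattern: f = u'v + uv' with u = \frac{8 x^{2}}{3} + 4 x, v = \log{\left(2 x^{2} + \frac{1}{2} \right)}, so integration by parts undoes it.
Check: d/dx[- 2 \left(- \frac{4 x^{2}}{3} - 2 x\right) \log{\left(2 x^{2} + \frac{1}{2} \right)}] = \frac{64 x^{3} \log{\left(2 x^{2} + \frac{1}{2} \right)} + 64 x^{3} + 48 x^{2} \log{\left(2 x^{2} + \frac{1}{2} \right)} + 96 x^{2} + 16 x \log{\left(2 x^{2} + \frac{1}{2} \right)} + 12 \log{\left(2 x^{2} + \frac{1}{2} \right)}}{12 x^{2} + 3}, which equals f(x).

An antiderivative is F(x) = - 2 \left(- \frac{4 x^{2}}{3} - 2 x\right) \log{\left(2 x^{2} + \frac{1}{2} \right)}.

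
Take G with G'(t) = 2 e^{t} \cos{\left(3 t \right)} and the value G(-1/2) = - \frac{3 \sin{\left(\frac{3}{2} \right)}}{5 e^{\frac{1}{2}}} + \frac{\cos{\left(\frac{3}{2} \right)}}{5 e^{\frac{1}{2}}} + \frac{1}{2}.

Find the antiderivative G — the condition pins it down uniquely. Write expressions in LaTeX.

G(t) = \frac{6 e^{t} \sin{\left(3 t \right)} + 2 e^{t} \cos{\left(3 t \right)} + 5}{10}

A first test for any G(t): its t-derivative must equal the given G'(t).
A general antiderivative is \frac{3 e^{t} \sin{\left(3 t \right)}}{5} + \frac{e^{t} \cos{\left(3 t \right)}}{5} + C.
The condition gives C = - \frac{3 \sin{\left(\frac{3}{2} \right)}}{5 e^{\frac{1}{2}}} + \frac{\cos{\left(\frac{3}{2} \right)}}{5 e^{\frac{1}{2}}} + \frac{1}{2} - (- \frac{3 \sin{\left(\frac{3}{2} \right)}}{5 e^{\frac{1}{2}}} + \frac{\cos{\left(\frac{3}{2} \right)}}{5 e^{\frac{1}{2}}}) = \frac{1}{2}.
So G(t) = \frac{6 e^{t} \sin{\left(3 t \right)} + 2 e^{t} \cos{\left(3 t \right)} + 5}{10}.
Check: d/dt[\frac{6 e^{t} \sin{\left(3 t \right)} + 2 e^{t} \cos{\left(3 t \right)} + 5}{10}] = 2 e^{t} \cos{\left(3 t \right)} = G'(t).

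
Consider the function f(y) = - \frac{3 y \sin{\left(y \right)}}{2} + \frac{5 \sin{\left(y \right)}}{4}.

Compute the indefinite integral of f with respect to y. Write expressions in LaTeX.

Integrate term by term and add the pieces.
Check: d/dy[\frac{3 y \cos{\left(y \right)}}{2} - \frac{3 \sin{\left(y \right)}}{2} - \frac{5 \cos{\left(y \right)}}{4}] = - \frac{3 y \sin{\left(y \right)}}{2} + \frac{5 \sin{\left(y \right)}}{4} = f(y).

F(y) = \frac{3 y \cos{\left(y \right)}}{2} - \frac{3 \sin{\left(y \right)}}{2} - \frac{5 \cos{\left(y \right)}}{4} + C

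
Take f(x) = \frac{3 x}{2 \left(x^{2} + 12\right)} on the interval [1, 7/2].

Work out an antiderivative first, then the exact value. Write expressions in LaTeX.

f matches the chain-rule pattern g'(h)*h' with inner function h(x) = \frac{x^{2}}{2} + 6; substituting u = h(x) collapses the integral.
F(x) = \frac{3 \log{\left(\frac{x^{2}}{2} + 6 \right)}}{4} is an antiderivative of f.
Check: d/dx[\frac{3 \log{\left(\frac{x^{2}}{2} + 6 \right)}}{4}] = \frac{3 x}{2 x^{2} + 24}, which equals f(x).
F(7/2) = \frac{3 \log{\left(\frac{97}{8} \right)}}{4}; F(1) = \frac{3 \log{\left(\frac{13}{2} \right)}}{4}.
Integral = F(7/2) - F(1) = - \frac{3 \log{\left(\frac{13}{2} \right)}}{4} + \frac{3 \log{\left(\frac{97}{8} \right)}}{4}.

Antiderivative: F(x) = \frac{3 \log{\left(\frac{x^{2}}{2} + 6 \right)}}{4}; value = - \frac{3 \log{\left(\frac{13}{2} \right)}}{4} + \frac{3 \log{\left(\frac{97}{8} \right)}}{4}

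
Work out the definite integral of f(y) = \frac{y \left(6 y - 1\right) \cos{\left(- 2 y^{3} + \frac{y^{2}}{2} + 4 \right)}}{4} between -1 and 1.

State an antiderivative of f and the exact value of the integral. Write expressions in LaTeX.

Antiderivative: F(y) = - \frac{\sin{\left(- 2 y^{3} + \frac{y^{2}}{2} + 4 \right)}}{4}; value = - \frac{\sin{\left(\frac{5}{2} \right)}}{4} + \frac{\sin{\left(\frac{13}{2} \right)}}{4}

The substitution u = - 2 y^{3} + \frac{y^{2}}{2} + 4 works: f is exactly (dF/du)*(du/dy) for that inner function.
F(y) = - \frac{\sin{\left(- 2 y^{3} + \frac{y^{2}}{2} + 4 \right)}}{4} is an antiderivative of f.
Check: d/dy[- \frac{\sin{\left(- 2 y^{3} + \frac{y^{2}}{2} + 4 \right)}}{4}] = \frac{3 y^{2} \cos{\left(- 2 y^{3} + \frac{y^{2}}{2} + 4 \right)}}{2} - \frac{y \cos{\left(- 2 y^{3} + \frac{y^{2}}{2} + 4 \right)}}{4}, which equals f(y).
F(1) = - \frac{\sin{\left(\frac{5}{2} \right)}}{4}; F(-1) = - \frac{\sin{\left(\frac{13}{2} \right)}}{4}.
Integral = F(1) - F(-1) = - \frac{\sin{\left(\frac{5}{2} \right)}}{4} + \frac{\sin{\left(\frac{13}{2} \right)}}{4}.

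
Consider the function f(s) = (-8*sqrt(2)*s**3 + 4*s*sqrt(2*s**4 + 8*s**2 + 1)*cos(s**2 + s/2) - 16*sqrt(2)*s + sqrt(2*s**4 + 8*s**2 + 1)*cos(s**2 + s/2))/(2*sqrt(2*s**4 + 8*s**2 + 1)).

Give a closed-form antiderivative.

Recover f(s) by differentiating a candidate F(s); any mismatch rules it out.
Check: d/ds[-2*sqrt(s**4 + 4*s**2 + 1/2) + sin(s**2 + s/2)] = (-8*sqrt(2)*s**3 + 4*s*sqrt(2*s**4 + 8*s**2 + 1)*cos(s**2 + s/2) - 16*sqrt(2)*s + sqrt(2*s**4 + 8*s**2 + 1)*cos(s**2 + s/2))/(2*sqrt(2*s**4 + 8*s**2 + 1)) = f(s).

An antiderivative is F(s) = -2*sqrt(s**4 + 4*s**2 + 1/2) + sin(s**2 + s/2).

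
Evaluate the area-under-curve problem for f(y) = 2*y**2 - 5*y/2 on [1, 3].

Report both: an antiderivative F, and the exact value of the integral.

The integrand splits into summands that can be handled one at a time.
F(y) = 2*y**3/3 - 5*y**2/4 is an antiderivative of f.
Check: d/dy[2*y**3/3 - 5*y**2/4] = 2*y**2 - 5*y/2 = f(y).
F(3) = 27/4; F(1) = -7/12.
Integral = F(3) - F(1) = 22/3.

Antiderivative: F(y) = 2*y**3/3 - 5*y**2/4; value = 22/3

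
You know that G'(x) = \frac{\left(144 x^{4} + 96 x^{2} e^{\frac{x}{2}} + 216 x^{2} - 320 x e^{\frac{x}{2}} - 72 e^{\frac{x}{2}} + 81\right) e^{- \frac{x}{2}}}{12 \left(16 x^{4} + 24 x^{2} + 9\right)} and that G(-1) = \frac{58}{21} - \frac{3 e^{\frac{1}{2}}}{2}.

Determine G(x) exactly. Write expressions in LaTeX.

G(x) = \frac{\frac{5}{3} - x}{2 x^{2} + \frac{3}{2}} + 2 - \frac{3 e^{- \frac{x}{2}}}{2}

A first test for any G(x): its x-derivative must equal the given G'(x).
A general antiderivative is \frac{\frac{5}{3} - x}{2 x^{2} + \frac{3}{2}} - \frac{3 e^{- \frac{x}{2}}}{2} + C.
The condition gives C = \frac{58}{21} - \frac{3 e^{\frac{1}{2}}}{2} - (\frac{16}{21} - \frac{3 e^{\frac{1}{2}}}{2}) = 2.
So G(x) = \frac{\frac{5}{3} - x}{2 x^{2} + \frac{3}{2}} + 2 - \frac{3 e^{- \frac{x}{2}}}{2}.
Check: d/dx[\frac{\frac{5}{3} - x}{2 x^{2} + \frac{3}{2}} + 2 - \frac{3 e^{- \frac{x}{2}}}{2}] = \frac{144 x^{4} + 96 x^{2} e^{\frac{x}{2}} + 216 x^{2} - 320 x e^{\frac{x}{2}} - 72 e^{\frac{x}{2}} + 81}{192 x^{4} e^{\frac{x}{2}} + 288 x^{2} e^{\frac{x}{2}} + 108 e^{\frac{x}{2}}}, which equals G'(x).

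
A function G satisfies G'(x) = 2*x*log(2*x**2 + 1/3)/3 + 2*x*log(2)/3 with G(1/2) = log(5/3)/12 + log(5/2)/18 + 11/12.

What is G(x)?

Integrate term by term and add the pieces.
A general antiderivative is x**2*log(4*x**2 + 2/3)/3 - x**2/3 + log(6*x**2 + 1)/18 + C.
The condition gives C = log(5/3)/12 + log(5/2)/18 + 11/12 - (-1/12 + log(5/3)/12 + log(5/2)/18) = 1.
So G(x) = (6*x**2*log(4*x**2 + 2/3) - 6*x**2 + log(6*x**2 + 1) + 18)/18.
Check: d/dx[(6*x**2*log(4*x**2 + 2/3) - 6*x**2 + log(6*x**2 + 1) + 18)/18] = 2*x*log(2*x**2 + 1/3)/3 + 2*x*log(2)/3 = G'(x).

G(x) = (6*x**2*log(4*x**2 + 2/3) - 6*x**2 + log(6*x**2 + 1) + 18)/18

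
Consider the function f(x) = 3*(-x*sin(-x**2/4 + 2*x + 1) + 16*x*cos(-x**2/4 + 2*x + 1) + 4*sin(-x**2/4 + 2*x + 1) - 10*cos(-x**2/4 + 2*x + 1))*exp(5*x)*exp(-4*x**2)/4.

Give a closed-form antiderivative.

f has the shape u'v + uv' for u = -3*cos(-x**2/4 + 2*x + 1)/2 and v = exp(-4*x**2 + 5*x) — it is the derivative of the product u*v.
Check: d/dx[-3*exp(-4*x**2 + 5*x)*cos(-x**2/4 + 2*x + 1)/2] = -3*x*exp(5*x)*exp(-4*x**2)*sin(-x**2/4 + 2*x + 1)/4 + 12*x*exp(5*x)*exp(-4*x**2)*cos(-x**2/4 + 2*x + 1) + 3*exp(5*x)*exp(-4*x**2)*sin(-x**2/4 + 2*x + 1) - 15*exp(5*x)*exp(-4*x**2)*cos(-x**2/4 + 2*x + 1)/2, which equals f(x).

An antiderivative is F(x) = -3*exp(-4*x**2 + 5*x)*cos(-x**2/4 + 2*x + 1)/2.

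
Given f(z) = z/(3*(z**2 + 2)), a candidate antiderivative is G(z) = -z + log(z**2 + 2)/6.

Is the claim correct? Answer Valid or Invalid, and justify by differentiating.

d/dz[G] = (-3*z**2 + z - 6)/(3*z**2 + 6)
d/dz[G] - f(z) = -1 != 0.

Invalid: d/dz[G] - f = -1, which is not 0.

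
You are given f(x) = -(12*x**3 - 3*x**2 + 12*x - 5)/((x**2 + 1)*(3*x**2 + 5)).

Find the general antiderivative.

A candidate is checked by its d/dx: the result must match f(x).
Check: d/dx[-2*log(x**2 + 5/3) + atan(x)] = (-12*x**3 + 3*x**2 - 12*x + 5)/(3*x**4 + 8*x**2 + 5), which equals f(x).

F(x) = -2*log(x**2 + 5/3) + atan(x) + C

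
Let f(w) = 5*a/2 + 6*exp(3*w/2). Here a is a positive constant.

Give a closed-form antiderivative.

Since d/dw undoes antidifferentiation here, F'(w) = f(w) is required of F(w).
Check: d/dw[5*a*w/2 + 4*exp(3*w/2)] = 5*a/2 + 6*exp(3*w/2) = f(w).

An antiderivative is F(w) = 5*a*w/2 + 4*exp(3*w/2).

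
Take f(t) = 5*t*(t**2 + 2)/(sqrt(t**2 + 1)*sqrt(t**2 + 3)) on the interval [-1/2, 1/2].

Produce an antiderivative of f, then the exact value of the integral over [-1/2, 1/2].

Recognize the product-rule pattern: f = u'v + uv' with u = 5*sqrt(t**2 + 1)/2, v = sqrt(t**2 + 3), so integration by parts undoes it.
F(t) = 5*sqrt(t**2 + 1)*sqrt(t**2 + 3)/2 is an antiderivative of f.
Check: d/dt[5*sqrt(t**2 + 1)*sqrt(t**2 + 3)/2] = (5*t**3 + 10*t)/(sqrt(t**2 + 1)*sqrt(t**2 + 3)), which equals f(t).
F(1/2) = 5*sqrt(65)/8; F(-1/2) = 5*sqrt(65)/8.
Integral = F(1/2) - F(-1/2) = 0.

Antiderivative: F(t) = 5*sqrt(t**2 + 1)*sqrt(t**2 + 3)/2; value = 0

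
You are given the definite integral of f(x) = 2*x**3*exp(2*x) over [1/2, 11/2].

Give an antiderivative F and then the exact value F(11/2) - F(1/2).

f has the shape u'v + uv' for u = x**3 - 3*x**2/2 + 3*x/2 - 3/4 and v = exp(2*x) — it is the derivative of the product u*v.
F(x) = (4*x**3 - 6*x**2 + 6*x - 3)*exp(2*x)/4 is an antiderivative of f.
Check: d/dx[(4*x**3 - 6*x**2 + 6*x - 3)*exp(2*x)/4] = 2*x**3*exp(2*x) = f(x).
F(11/2) = 257*exp(11)/2; F(1/2) = -exp(1)/4.
Integral = F(11/2) - F(1/2) = exp(1)/4 + 257*exp(11)/2.

Antiderivative: F(x) = (4*x**3 - 6*x**2 + 6*x - 3)*exp(2*x)/4; value = exp(1)/4 + 257*exp(11)/2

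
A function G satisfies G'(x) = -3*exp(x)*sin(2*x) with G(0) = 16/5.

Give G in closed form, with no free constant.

G(x) = -3*exp(x)*sin(2*x)/5 + 6*exp(x)*cos(2*x)/5 + 2

Whatever form G(x) takes, its d/dx must return the stated G'(x).
A general antiderivative is -3*exp(x)*sin(2*x)/5 + 6*exp(x)*cos(2*x)/5 + C.
The condition gives C = 16/5 - (6/5) = 2.
So G(x) = -3*exp(x)*sin(2*x)/5 + 6*exp(x)*cos(2*x)/5 + 2.
Check: d/dx[-3*exp(x)*sin(2*x)/5 + 6*exp(x)*cos(2*x)/5 + 2] = -3*exp(x)*sin(2*x) = G'(x).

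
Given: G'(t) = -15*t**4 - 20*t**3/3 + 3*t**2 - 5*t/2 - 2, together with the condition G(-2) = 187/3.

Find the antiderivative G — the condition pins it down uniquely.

Integrate term by term and add the pieces.
A general antiderivative is -3*t**5 - 5*t**4/3 + t**3 - 5*t**2/4 - 2*t + C.
The condition gives C = 187/3 - (181/3) = 2.
So G(t) = (-36*t**5 - 20*t**4 + 12*t**3 - 15*t**2 - 24*t + 24)/12.
Check: d/dt[(-36*t**5 - 20*t**4 + 12*t**3 - 15*t**2 - 24*t + 24)/12] = -15*t**4 - 20*t**3/3 + 3*t**2 - 5*t/2 - 2 = G'(t).

G(t) = (-36*t**5 - 20*t**4 + 12*t**3 - 15*t**2 - 24*t + 24)/12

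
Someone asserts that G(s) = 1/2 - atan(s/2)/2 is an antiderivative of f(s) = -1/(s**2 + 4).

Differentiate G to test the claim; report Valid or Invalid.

d/ds[G] = -1/(s**2 + 4)
This equals f(s) exactly, so the claim holds.

Valid: G'(s) = f(s).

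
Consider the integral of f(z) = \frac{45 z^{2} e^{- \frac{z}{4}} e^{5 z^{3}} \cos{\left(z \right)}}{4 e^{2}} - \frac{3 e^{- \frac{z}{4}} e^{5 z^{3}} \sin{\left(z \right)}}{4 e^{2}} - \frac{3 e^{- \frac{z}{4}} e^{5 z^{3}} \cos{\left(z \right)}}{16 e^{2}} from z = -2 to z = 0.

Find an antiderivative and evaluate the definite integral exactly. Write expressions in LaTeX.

f has the shape u'v + uv' for u = \frac{3 \cos{\left(z \right)}}{4} and v = e^{5 z^{3} - \frac{z}{4} - 2} — it is the derivative of the product u*v.
F(z) = \frac{3 e^{- \frac{z}{4}} e^{5 z^{3}} \cos{\left(z \right)}}{4 e^{2}} is an antiderivative of f.
Check: d/dz[\frac{3 e^{- \frac{z}{4}} e^{5 z^{3}} \cos{\left(z \right)}}{4 e^{2}}] = \frac{\left(180 z^{2} e^{5 z^{3}} \cos{\left(z \right)} - 12 e^{5 z^{3}} \sin{\left(z \right)} - 3 e^{5 z^{3}} \cos{\left(z \right)}\right) e^{- \frac{z}{4}}}{16 e^{2}}, which equals f(z).
F(0) = \frac{3}{4 e^{2}}; F(-2) = \frac{3 \cos{\left(2 \right)}}{4 e^{\frac{83}{2}}}.
Integral = F(0) - F(-2) = - \frac{3 \cos{\left(2 \right)}}{4 e^{\frac{83}{2}}} + \frac{3}{4 e^{2}}.

Antiderivative: F(z) = \frac{3 e^{- \frac{z}{4}} e^{5 z^{3}} \cos{\left(z \right)}}{4 e^{2}}; value = - \frac{3 \cos{\left(2 \right)}}{4 e^{\frac{83}{2}}} + \frac{3}{4 e^{2}}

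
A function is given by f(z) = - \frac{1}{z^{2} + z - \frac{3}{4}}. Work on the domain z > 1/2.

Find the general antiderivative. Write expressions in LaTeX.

F(z) = \frac{- \log{\left(z - \frac{1}{2} \right)} + \log{\left(z + \frac{3}{2} \right)}}{2} + C

The denominator factors as \left(2 z - 1\right) \left(2 z + 3\right); partial fractions split f into directly integrable pieces: \frac{1}{2 z + 3} - \frac{1}{2 z - 1}.
Check: d/dz[\frac{- \log{\left(z - \frac{1}{2} \right)} + \log{\left(z + \frac{3}{2} \right)}}{2}] = - \frac{4}{4 z^{2} + 4 z - 3}, which equals f(z).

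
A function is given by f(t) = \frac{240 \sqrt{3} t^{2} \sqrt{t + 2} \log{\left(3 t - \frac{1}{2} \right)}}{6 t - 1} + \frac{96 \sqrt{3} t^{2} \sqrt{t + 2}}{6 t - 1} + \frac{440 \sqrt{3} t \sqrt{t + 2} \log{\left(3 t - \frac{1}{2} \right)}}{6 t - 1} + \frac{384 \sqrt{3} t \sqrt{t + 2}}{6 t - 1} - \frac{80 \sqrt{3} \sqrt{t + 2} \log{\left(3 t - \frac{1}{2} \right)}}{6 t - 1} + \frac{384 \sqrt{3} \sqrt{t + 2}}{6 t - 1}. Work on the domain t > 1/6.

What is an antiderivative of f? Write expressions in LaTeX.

Recognize the product-rule pattern: f = u'v + uv' with u = \frac{16 \left(3 t + 6\right)^{\frac{5}{2}}}{9}, v = \log{\left(3 t - \frac{1}{2} \right)}, so integration by parts undoes it.
Check: d/dt[16 t^{2} \sqrt{3 t + 6} \log{\left(3 t - \frac{1}{2} \right)} + 64 t \sqrt{3 t + 6} \log{\left(3 t - \frac{1}{2} \right)} + 64 \sqrt{3 t + 6} \log{\left(3 t - \frac{1}{2} \right)}] = \frac{240 \sqrt{3} t^{3} \log{\left(3 t - \frac{1}{2} \right)} + 96 \sqrt{3} t^{3} + 920 \sqrt{3} t^{2} \log{\left(3 t - \frac{1}{2} \right)} + 576 \sqrt{3} t^{2} + 800 \sqrt{3} t \log{\left(3 t - \frac{1}{2} \right)} + 1152 \sqrt{3} t - 160 \sqrt{3} \log{\left(3 t - \frac{1}{2} \right)} + 768 \sqrt{3}}{6 t \sqrt{t + 2} - \sqrt{t + 2}}, which equals f(t).

An antiderivative is F(t) = 16 t^{2} \sqrt{3 t + 6} \log{\left(3 t - \frac{1}{2} \right)} + 64 t \sqrt{3 t + 6} \log{\left(3 t - \frac{1}{2} \right)} + 64 \sqrt{3 t + 6} \log{\left(3 t - \frac{1}{2} \right)}.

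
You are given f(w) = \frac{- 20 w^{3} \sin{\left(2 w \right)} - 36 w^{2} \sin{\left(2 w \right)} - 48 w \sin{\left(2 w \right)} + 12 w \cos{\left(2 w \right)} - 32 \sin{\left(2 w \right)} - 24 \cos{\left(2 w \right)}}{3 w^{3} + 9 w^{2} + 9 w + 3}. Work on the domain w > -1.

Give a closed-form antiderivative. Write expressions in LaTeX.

A candidate is checked by its d/dw: the result must match f(w).
Check: d/dw[\frac{30 w^{2} \cos{\left(2 w \right)}}{9 w^{2} + 18 w + 9} + \frac{24 w \cos{\left(2 w \right)}}{9 w^{2} + 18 w + 9} + \frac{48 \cos{\left(2 w \right)}}{9 w^{2} + 18 w + 9}] = \frac{- 20 w^{3} \sin{\left(2 w \right)} - 36 w^{2} \sin{\left(2 w \right)} - 48 w \sin{\left(2 w \right)} + 12 w \cos{\left(2 w \right)} - 32 \sin{\left(2 w \right)} - 24 \cos{\left(2 w \right)}}{3 w^{3} + 9 w^{2} + 9 w + 3} = f(w).

An antiderivative is F(w) = \frac{30 w^{2} \cos{\left(2 w \right)}}{9 w^{2} + 18 w + 9} + \frac{24 w \cos{\left(2 w \right)}}{9 w^{2} + 18 w + 9} + \frac{48 \cos{\left(2 w \right)}}{9 w^{2} + 18 w + 9}.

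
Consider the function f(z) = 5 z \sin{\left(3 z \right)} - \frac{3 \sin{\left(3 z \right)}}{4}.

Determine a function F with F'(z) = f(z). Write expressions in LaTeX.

The integrand splits into summands that can be handled one at a time.
Check: d/dz[- \frac{60 z \cos{\left(3 z \right)} - 20 \sin{\left(3 z \right)} - 9 \cos{\left(3 z \right)}}{36}] = 5 z \sin{\left(3 z \right)} - \frac{3 \sin{\left(3 z \right)}}{4} = f(z).

An antiderivative is F(z) = - \frac{60 z \cos{\left(3 z \right)} - 20 \sin{\left(3 z \right)} - 9 \cos{\left(3 z \right)}}{36}.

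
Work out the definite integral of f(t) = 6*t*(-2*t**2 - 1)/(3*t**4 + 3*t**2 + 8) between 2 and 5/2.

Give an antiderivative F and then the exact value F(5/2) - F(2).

The substitution u = t**4/2 + t**2/2 + 4/3 works: f is exactly (dF/du)*(du/dt) for that inner function.
F(t) = -log(t**4/2 + t**2/2 + 4/3) is an antiderivative of f.
Check: d/dt[-log(t**4/2 + t**2/2 + 4/3)] = (-12*t**3 - 6*t)/(3*t**4 + 3*t**2 + 8), which equals f(t).
F(5/2) = -log(2303/96); F(2) = -log(34/3).
Integral = F(5/2) - F(2) = -log(2303/96) + log(34/3).

Antiderivative: F(t) = -log(t**4/2 + t**2/2 + 4/3); value = -log(2303/96) + log(34/3)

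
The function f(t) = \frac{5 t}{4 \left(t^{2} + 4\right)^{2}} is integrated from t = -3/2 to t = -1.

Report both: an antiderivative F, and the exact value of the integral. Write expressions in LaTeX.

The substitution u = 8 t^{2} + 32 works: f is exactly (dF/du)*(du/dt) for that inner function.
F(t) = - \frac{5}{8 \left(t^{2} + 4\right)} is an antiderivative of f.
Check: d/dt[- \frac{5}{8 \left(t^{2} + 4\right)}] = \frac{5 t}{4 t^{4} + 32 t^{2} + 64}, which equals f(t).
F(-1) = - \frac{1}{8}; F(-3/2) = - \frac{1}{10}.
Integral = F(-1) - F(-3/2) = - \frac{1}{40}.

Antiderivative: F(t) = - \frac{5}{8 \left(t^{2} + 4\right)}; value = - \frac{1}{40}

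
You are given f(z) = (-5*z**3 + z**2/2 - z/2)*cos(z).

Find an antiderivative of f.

An antiderivative is F(z) = (-10*z**3*sin(z) + z**2*sin(z) - 30*z**2*cos(z) + 59*z*sin(z) + 2*z*cos(z) - 2*sin(z) + 59*cos(z))/2.

Check any antiderivative F(z) by computing F'(z) and comparing it with f(z).
Check: d/dz[(-10*z**3*sin(z) + z**2*sin(z) - 30*z**2*cos(z) + 59*z*sin(z) + 2*z*cos(z) - 2*sin(z) + 59*cos(z))/2] = -5*z**3*cos(z) + z**2*cos(z)/2 - z*cos(z)/2, which equals f(z).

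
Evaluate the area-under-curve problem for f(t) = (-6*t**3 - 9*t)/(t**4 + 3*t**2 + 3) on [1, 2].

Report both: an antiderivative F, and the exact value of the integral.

The substitution u = 2*t**4/3 + 2*t**2 + 2 works: f is exactly (dF/du)*(du/dt) for that inner function.
F(t) = -3*log(2*t**4/3 + 2*t**2 + 2)/2 is an antiderivative of f.
Check: d/dt[-3*log(2*t**4/3 + 2*t**2 + 2)/2] = (-6*t**3 - 9*t)/(t**4 + 3*t**2 + 3) = f(t).
F(2) = -3*log(62/3)/2; F(1) = -3*log(14/3)/2.
Integral = F(2) - F(1) = -3*log(62/3)/2 + 3*log(14/3)/2.

Antiderivative: F(t) = -3*log(2*t**4/3 + 2*t**2 + 2)/2; value = -3*log(62/3)/2 + 3*log(14/3)/2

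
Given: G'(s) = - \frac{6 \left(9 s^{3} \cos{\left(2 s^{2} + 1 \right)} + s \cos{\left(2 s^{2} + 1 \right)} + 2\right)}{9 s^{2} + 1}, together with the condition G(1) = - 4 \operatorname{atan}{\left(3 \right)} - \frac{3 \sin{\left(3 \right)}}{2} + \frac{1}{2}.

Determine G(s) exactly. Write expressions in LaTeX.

Whatever form G(s) takes, its d/ds must return the stated G'(s).
A general antiderivative is - \frac{3 \sin{\left(2 s^{2} + 1 \right)}}{2} - 4 \operatorname{atan}{\left(3 s \right)} + C.
The condition gives C = - 4 \operatorname{atan}{\left(3 \right)} - \frac{3 \sin{\left(3 \right)}}{2} + \frac{1}{2} - (- 4 \operatorname{atan}{\left(3 \right)} - \frac{3 \sin{\left(3 \right)}}{2}) = \frac{1}{2}.
So G(s) = - \frac{3 \sin{\left(2 s^{2} + 1 \right)}}{2} - 4 \operatorname{atan}{\left(3 s \right)} + \frac{1}{2}.
Check: d/ds[- \frac{3 \sin{\left(2 s^{2} + 1 \right)}}{2} - 4 \operatorname{atan}{\left(3 s \right)} + \frac{1}{2}] = \frac{- 54 s^{3} \cos{\left(2 s^{2} + 1 \right)} - 6 s \cos{\left(2 s^{2} + 1 \right)} - 12}{9 s^{2} + 1}, which equals G'(s).

G(s) = - \frac{3 \sin{\left(2 s^{2} + 1 \right)}}{2} - 4 \operatorname{atan}{\left(3 s \right)} + \frac{1}{2}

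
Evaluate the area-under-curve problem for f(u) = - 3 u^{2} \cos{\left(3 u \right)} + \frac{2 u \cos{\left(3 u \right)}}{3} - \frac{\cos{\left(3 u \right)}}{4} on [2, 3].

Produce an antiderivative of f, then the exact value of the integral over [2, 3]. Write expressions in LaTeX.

Antiderivative: F(u) = - u^{2} \sin{\left(3 u \right)} + \frac{2 u \sin{\left(3 u \right)}}{9} - \frac{2 u \cos{\left(3 u \right)}}{3} + \frac{5 \sin{\left(3 u \right)}}{36} + \frac{2 \cos{\left(3 u \right)}}{27}; value = - \frac{295 \sin{\left(9 \right)}}{36} + \frac{41 \sin{\left(6 \right)}}{12} + \frac{34 \cos{\left(6 \right)}}{27} - \frac{52 \cos{\left(9 \right)}}{27}

Integrate term by term and add the pieces.
F(u) = - u^{2} \sin{\left(3 u \right)} + \frac{2 u \sin{\left(3 u \right)}}{9} - \frac{2 u \cos{\left(3 u \right)}}{3} + \frac{5 \sin{\left(3 u \right)}}{36} + \frac{2 \cos{\left(3 u \right)}}{27} is an antiderivative of f.
Check: d/du[- u^{2} \sin{\left(3 u \right)} + \frac{2 u \sin{\left(3 u \right)}}{9} - \frac{2 u \cos{\left(3 u \right)}}{3} + \frac{5 \sin{\left(3 u \right)}}{36} + \frac{2 \cos{\left(3 u \right)}}{27}] = - 3 u^{2} \cos{\left(3 u \right)} + \frac{2 u \cos{\left(3 u \right)}}{3} - \frac{\cos{\left(3 u \right)}}{4} = f(u).
F(3) = - \frac{295 \sin{\left(9 \right)}}{36} - \frac{52 \cos{\left(9 \right)}}{27}; F(2) = - \frac{34 \cos{\left(6 \right)}}{27} - \frac{41 \sin{\left(6 \right)}}{12}.
Integral = F(3) - F(2) = - \frac{295 \sin{\left(9 \right)}}{36} + \frac{41 \sin{\left(6 \right)}}{12} + \frac{34 \cos{\left(6 \right)}}{27} - \frac{52 \cos{\left(9 \right)}}{27}.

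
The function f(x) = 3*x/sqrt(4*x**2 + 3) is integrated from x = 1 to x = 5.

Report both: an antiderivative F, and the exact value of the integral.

f matches the chain-rule pattern g'(h)*h' with inner function h(x) = 4*x**2 + 3; substituting u = h(x) collapses the integral.
F(x) = 3*sqrt(4*x**2 + 3)/4 is an antiderivative of f.
Check: d/dx[3*sqrt(4*x**2 + 3)/4] = 3*x/sqrt(4*x**2 + 3) = f(x).
F(5) = 3*sqrt(103)/4; F(1) = 3*sqrt(7)/4.
Integral = F(5) - F(1) = -3*sqrt(7)/4 + 3*sqrt(103)/4.

Antiderivative: F(x) = 3*sqrt(4*x**2 + 3)/4; value = -3*sqrt(7)/4 + 3*sqrt(103)/4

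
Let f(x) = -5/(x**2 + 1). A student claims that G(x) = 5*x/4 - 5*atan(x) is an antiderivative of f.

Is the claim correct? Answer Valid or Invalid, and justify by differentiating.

d/dx[G] = (5*x**2 - 15)/(4*x**2 + 4)
d/dx[G] - f(x) = 5/4 != 0.

Invalid: d/dx[G] - f = 5/4, which is not 0.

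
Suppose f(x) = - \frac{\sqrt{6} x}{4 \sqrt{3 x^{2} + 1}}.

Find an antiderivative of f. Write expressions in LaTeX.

The substitution u = 2 x^{2} + \frac{2}{3} works: f is exactly (dF/du)*(du/dx) for that inner function.
Check: d/dx[- \frac{\sqrt{2 x^{2} + \frac{2}{3}}}{4}] = - \frac{\sqrt{6} x}{4 \sqrt{3 x^{2} + 1}} = f(x).

An antiderivative is F(x) = - \frac{\sqrt{2 x^{2} + \frac{2}{3}}}{4}.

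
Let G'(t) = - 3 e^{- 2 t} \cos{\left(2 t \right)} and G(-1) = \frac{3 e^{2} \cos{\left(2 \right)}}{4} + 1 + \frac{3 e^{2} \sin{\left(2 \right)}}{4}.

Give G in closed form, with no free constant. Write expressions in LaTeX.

G(t) = \frac{\left(4 e^{2 t} - 3 \sin{\left(2 t \right)} + 3 \cos{\left(2 t \right)}\right) e^{- 2 t}}{4}

A candidate passes only if d/dt[G] lands on the given G'(t) exactly.
A general antiderivative is - \frac{3 e^{- 2 t} \sin{\left(2 t \right)}}{4} + \frac{3 e^{- 2 t} \cos{\left(2 t \right)}}{4} + C.
The condition gives C = \frac{3 e^{2} \cos{\left(2 \right)}}{4} + 1 + \frac{3 e^{2} \sin{\left(2 \right)}}{4} - (\frac{3 e^{2} \cos{\left(2 \right)}}{4} + \frac{3 e^{2} \sin{\left(2 \right)}}{4}) = 1.
So G(t) = \frac{\left(4 e^{2 t} - 3 \sin{\left(2 t \right)} + 3 \cos{\left(2 t \right)}\right) e^{- 2 t}}{4}.
Check: d/dt[\frac{\left(4 e^{2 t} - 3 \sin{\left(2 t \right)} + 3 \cos{\left(2 t \right)}\right) e^{- 2 t}}{4}] = - 3 e^{- 2 t} \cos{\left(2 t \right)} = G'(t).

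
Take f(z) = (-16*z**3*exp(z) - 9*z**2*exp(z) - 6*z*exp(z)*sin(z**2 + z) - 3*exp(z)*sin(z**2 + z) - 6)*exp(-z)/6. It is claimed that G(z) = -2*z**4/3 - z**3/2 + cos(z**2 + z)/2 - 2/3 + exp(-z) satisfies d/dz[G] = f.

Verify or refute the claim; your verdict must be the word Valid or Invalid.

d/dz[G] = (-16*z**3*exp(z) - 9*z**2*exp(z) - 6*z*exp(z)*sin(z**2 + z) - 3*exp(z)*sin(z**2 + z) - 6)*exp(-z)/6
This equals f(z) exactly, so the claim holds.

Valid - differentiating G returns exactly f.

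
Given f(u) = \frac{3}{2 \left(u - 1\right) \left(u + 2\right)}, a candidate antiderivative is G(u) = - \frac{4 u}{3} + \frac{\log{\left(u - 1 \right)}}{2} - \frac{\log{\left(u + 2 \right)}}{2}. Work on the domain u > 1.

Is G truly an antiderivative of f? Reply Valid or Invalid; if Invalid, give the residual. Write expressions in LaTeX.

d/du[G] = \frac{- 8 u^{2} - 8 u + 25}{6 u^{2} + 6 u - 12}
d/du[G] - f(u) = - \frac{4}{3} != 0.

Invalid: d/du[G] - f = - \frac{4}{3}, which is not 0.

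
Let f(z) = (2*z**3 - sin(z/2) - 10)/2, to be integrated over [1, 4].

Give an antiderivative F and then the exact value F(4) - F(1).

Check any antiderivative F(z) by computing F'(z) and comparing it with f(z).
F(z) = z**4/4 - 5*z + cos(z/2) is an antiderivative of f.
Check: d/dz[z**4/4 - 5*z + cos(z/2)] = z**3 - sin(z/2)/2 - 5, which equals f(z).
F(4) = cos(2) + 44; F(1) = -19/4 + cos(1/2).
Integral = F(4) - F(1) = -cos(1/2) + cos(2) + 195/4.

Antiderivative: F(z) = z**4/4 - 5*z + cos(z/2); value = -cos(1/2) + cos(2) + 195/4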